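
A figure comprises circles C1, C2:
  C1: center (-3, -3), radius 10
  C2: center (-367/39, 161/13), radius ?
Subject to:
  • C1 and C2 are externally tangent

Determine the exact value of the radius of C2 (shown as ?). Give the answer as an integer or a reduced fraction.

20/3

1. [ext C1·C2]  r_C2² + 20r_C2 − 1600/9 = 0  ⇒  r_C2 = 20/3 (r>0 drops 1)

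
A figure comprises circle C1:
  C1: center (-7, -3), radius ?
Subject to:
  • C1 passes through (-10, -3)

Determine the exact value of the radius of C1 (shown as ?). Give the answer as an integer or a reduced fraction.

3

1. [C1∋P]  r_C1² − 9 = 0  ⇒  r_C1 = 3 (r>0 drops 1)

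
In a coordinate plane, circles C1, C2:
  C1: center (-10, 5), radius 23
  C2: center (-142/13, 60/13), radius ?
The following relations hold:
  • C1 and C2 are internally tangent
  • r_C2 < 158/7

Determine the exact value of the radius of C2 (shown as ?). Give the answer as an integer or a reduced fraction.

22

1. [int C1,C2]  r_C2² − 46r_C2 + 528 = 0  ⇒  r_C2 = 22 or 24
2. given r_C2 < 158/7: keep 22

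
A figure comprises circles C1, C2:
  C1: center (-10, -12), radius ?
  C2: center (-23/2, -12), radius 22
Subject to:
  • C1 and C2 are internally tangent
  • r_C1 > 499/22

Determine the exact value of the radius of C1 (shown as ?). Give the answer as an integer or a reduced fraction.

1. [int C1,C2]  r_C1² − 44r_C1 + 1927/4 = 0  ⇒  r_C1 = 41/2 or 47/2
2. given r_C1 > 499/22: keep 47/2

47/2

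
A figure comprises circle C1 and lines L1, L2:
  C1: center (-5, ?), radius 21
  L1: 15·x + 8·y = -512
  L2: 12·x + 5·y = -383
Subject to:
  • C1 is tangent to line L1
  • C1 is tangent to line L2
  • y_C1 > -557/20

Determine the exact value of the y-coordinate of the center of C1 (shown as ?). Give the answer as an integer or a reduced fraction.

1. [C1‖L1]  y_C1² + (437/4)y_C1 + 1985/2 = 0  ⇒  y_C1 = -397/4 or -10
2. [C1‖L2]  y_C1² + (646/5)y_C1 + 1192 = 0  ⇒  y_C1 = -596/5 or -10

-10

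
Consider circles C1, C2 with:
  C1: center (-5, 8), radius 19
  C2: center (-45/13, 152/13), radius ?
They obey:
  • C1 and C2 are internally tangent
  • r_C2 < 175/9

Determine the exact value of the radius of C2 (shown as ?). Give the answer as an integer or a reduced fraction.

1. [int C1,C2]  r_C2² − 38r_C2 + 345 = 0  ⇒  r_C2 = 15 or 23
2. given r_C2 < 175/9: keep 15

15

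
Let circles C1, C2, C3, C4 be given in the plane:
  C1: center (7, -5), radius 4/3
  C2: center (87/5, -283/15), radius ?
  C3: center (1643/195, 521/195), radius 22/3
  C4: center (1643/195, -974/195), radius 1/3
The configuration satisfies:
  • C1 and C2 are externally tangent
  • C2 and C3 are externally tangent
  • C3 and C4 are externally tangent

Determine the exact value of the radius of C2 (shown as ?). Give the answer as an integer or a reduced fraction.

16

1. [ext C1·C2]  r_C2² + (8/3)r_C2 − 896/3 = 0  ⇒  r_C2 = 16 (r>0 drops 1)
2. [ext C2·C3]  r_C2² + (44/3)r_C2 − 1472/3 = 0  ⇒  r_C2 = 16 (r>0 drops 1)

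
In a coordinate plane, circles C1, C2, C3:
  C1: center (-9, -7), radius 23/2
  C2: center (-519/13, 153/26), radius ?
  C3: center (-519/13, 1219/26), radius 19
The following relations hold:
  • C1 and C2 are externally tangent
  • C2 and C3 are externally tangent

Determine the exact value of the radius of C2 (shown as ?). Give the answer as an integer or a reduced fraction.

1. [ext C1·C2]  r_C2² + 23r_C2 − 990 = 0  ⇒  r_C2 = 22 (r>0 drops 1)
2. [ext C2·C3]  r_C2² + 38r_C2 − 1320 = 0  ⇒  r_C2 = 22 (r>0 drops 1)

22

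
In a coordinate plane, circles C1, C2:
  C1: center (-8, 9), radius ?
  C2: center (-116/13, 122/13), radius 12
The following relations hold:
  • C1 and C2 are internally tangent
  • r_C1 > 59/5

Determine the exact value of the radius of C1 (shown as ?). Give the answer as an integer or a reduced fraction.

1. [int C1,C2]  r_C1² − 24r_C1 + 143 = 0  ⇒  r_C1 = 11 or 13
2. given r_C1 > 59/5: keep 13

13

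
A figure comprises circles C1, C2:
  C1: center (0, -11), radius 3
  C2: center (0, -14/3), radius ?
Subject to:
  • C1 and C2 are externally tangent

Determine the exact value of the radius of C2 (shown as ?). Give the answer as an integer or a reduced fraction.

10/3

1. [ext C1·C2]  r_C2² + 6r_C2 − 280/9 = 0  ⇒  r_C2 = 10/3 (r>0 drops 1)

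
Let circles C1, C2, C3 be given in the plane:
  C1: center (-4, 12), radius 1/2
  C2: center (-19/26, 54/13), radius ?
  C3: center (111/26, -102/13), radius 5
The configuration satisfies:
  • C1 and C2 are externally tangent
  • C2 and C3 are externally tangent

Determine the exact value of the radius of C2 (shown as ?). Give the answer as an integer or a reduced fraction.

8

1. [ext C1·C2]  r_C2² + 1r_C2 − 72 = 0  ⇒  r_C2 = 8 (r>0 drops 1)
2. [ext C2·C3]  r_C2² + 10r_C2 − 144 = 0  ⇒  r_C2 = 8 (r>0 drops 1)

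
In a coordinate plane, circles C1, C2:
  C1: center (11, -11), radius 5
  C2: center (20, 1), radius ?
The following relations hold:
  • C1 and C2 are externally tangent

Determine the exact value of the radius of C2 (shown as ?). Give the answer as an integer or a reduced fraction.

10

1. [ext C1·C2]  r_C2² + 10r_C2 − 200 = 0  ⇒  r_C2 = 10 (r>0 drops 1)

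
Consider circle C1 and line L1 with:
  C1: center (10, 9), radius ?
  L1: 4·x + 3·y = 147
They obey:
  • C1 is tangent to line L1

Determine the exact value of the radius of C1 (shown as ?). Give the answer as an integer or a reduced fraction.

1. [C1‖L1]  r_C1² − 256 = 0  ⇒  r_C1 = 16 (r>0 drops 1)

16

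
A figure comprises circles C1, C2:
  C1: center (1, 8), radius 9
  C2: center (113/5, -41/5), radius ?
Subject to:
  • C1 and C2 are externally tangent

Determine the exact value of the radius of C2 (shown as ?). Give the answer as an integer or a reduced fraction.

18

1. [ext C1·C2]  r_C2² + 18r_C2 − 648 = 0  ⇒  r_C2 = 18 (r>0 drops 1)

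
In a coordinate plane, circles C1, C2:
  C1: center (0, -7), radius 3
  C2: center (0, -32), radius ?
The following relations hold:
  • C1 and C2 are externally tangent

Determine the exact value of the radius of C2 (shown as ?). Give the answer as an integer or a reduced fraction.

22

1. [ext C1·C2]  r_C2² + 6r_C2 − 616 = 0  ⇒  r_C2 = 22 (r>0 drops 1)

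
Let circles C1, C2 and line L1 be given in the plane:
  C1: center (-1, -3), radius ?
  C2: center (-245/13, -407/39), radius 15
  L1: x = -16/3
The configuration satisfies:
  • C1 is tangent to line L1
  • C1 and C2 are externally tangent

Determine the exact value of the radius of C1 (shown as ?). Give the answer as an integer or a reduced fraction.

13/3

1. [C1‖L1]  r_C1² − 169/9 = 0  ⇒  r_C1 = 13/3 (r>0 drops 1)
2. [ext C1·C2]  r_C1² + 30r_C1 − 1339/9 = 0  ⇒  r_C1 = 13/3 (r>0 drops 1)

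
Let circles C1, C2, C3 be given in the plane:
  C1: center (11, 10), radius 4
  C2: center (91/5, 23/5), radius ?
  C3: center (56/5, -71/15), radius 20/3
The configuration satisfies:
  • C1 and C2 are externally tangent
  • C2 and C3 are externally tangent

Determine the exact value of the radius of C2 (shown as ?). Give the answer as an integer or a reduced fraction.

5

1. [ext C1·C2]  r_C2² + 8r_C2 − 65 = 0  ⇒  r_C2 = 5 (r>0 drops 1)
2. [ext C2·C3]  r_C2² + (40/3)r_C2 − 275/3 = 0  ⇒  r_C2 = 5 (r>0 drops 1)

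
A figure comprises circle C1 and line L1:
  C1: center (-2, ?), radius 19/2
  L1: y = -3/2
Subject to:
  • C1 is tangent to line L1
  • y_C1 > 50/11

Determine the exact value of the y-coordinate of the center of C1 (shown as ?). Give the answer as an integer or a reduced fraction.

1. [C1‖L1]  y_C1² + 3y_C1 − 88 = 0  ⇒  y_C1 = -11 or 8
2. given y_C1 > 50/11: keep 8

8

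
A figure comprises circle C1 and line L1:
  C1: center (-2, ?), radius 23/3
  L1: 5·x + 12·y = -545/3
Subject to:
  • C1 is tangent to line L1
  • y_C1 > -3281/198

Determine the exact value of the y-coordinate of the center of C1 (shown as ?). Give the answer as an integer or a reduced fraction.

1. [C1‖L1]  y_C1² + (515/18)y_C1 + 407/3 = 0  ⇒  y_C1 = -407/18 or -6
2. given y_C1 > -3281/198: keep -6

-6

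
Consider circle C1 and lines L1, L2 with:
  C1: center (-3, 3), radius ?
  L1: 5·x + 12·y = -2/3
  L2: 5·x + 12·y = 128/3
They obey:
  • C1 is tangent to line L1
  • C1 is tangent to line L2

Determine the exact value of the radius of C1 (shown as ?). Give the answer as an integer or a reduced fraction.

1. [C1‖L1]  r_C1² − 25/9 = 0  ⇒  r_C1 = 5/3 (r>0 drops 1)
2. [C1‖L2]  r_C1² − 25/9 = 0  ⇒  r_C1 = 5/3 (r>0 drops 1)

5/3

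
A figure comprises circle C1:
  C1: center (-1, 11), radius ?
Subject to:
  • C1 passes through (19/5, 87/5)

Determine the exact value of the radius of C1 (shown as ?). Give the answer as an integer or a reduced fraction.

1. [C1∋P]  r_C1² − 64 = 0  ⇒  r_C1 = 8 (r>0 drops 1)

8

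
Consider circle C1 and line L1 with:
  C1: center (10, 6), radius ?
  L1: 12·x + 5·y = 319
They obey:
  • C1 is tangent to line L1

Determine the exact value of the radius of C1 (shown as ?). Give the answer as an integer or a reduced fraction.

13

1. [C1‖L1]  r_C1² − 169 = 0  ⇒  r_C1 = 13 (r>0 drops 1)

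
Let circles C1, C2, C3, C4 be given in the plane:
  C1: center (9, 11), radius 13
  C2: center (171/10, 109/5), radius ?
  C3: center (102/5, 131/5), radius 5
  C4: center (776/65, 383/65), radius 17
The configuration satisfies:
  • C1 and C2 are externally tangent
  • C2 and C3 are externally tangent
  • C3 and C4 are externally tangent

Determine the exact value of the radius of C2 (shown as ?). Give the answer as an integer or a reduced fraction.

1/2

1. [ext C1·C2]  r_C2² + 26r_C2 − 53/4 = 0  ⇒  r_C2 = 1/2 (r>0 drops 1)
2. [ext C2·C3]  r_C2² + 10r_C2 − 21/4 = 0  ⇒  r_C2 = 1/2 (r>0 drops 1)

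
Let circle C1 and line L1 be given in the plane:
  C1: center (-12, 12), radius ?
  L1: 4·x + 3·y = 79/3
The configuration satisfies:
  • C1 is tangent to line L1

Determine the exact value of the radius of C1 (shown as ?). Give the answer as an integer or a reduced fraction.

1. [C1‖L1]  r_C1² − 529/9 = 0  ⇒  r_C1 = 23/3 (r>0 drops 1)

23/3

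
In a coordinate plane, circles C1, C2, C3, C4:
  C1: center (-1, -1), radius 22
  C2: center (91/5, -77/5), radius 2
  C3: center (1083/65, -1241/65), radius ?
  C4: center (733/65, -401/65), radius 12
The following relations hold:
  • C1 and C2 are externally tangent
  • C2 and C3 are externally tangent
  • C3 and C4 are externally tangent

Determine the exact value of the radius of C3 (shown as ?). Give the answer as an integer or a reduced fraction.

1. [ext C2·C3]  r_C3² + 4r_C3 − 12 = 0  ⇒  r_C3 = 2 (r>0 drops 1)
2. [ext C3·C4]  r_C3² + 24r_C3 − 52 = 0  ⇒  r_C3 = 2 (r>0 drops 1)

2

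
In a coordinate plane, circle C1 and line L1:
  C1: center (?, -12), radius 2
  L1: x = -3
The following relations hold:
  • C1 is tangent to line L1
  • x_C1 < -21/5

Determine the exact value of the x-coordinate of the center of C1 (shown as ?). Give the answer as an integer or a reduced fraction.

1. [C1‖L1]  x_C1² + 6x_C1 + 5 = 0  ⇒  x_C1 = -5 or -1
2. given x_C1 < -21/5: keep -5

-5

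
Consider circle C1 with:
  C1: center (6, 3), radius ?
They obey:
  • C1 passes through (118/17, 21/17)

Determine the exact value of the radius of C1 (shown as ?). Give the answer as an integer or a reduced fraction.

1. [C1∋P]  r_C1² − 4 = 0  ⇒  r_C1 = 2 (r>0 drops 1)

2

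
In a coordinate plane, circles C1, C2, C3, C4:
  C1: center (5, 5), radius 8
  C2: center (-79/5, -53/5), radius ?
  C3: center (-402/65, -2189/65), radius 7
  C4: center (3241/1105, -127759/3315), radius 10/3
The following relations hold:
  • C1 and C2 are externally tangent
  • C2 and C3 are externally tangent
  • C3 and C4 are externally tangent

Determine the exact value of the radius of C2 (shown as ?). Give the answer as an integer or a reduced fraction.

1. [ext C1·C2]  r_C2² + 16r_C2 − 612 = 0  ⇒  r_C2 = 18 (r>0 drops 1)
2. [ext C2·C3]  r_C2² + 14r_C2 − 576 = 0  ⇒  r_C2 = 18 (r>0 drops 1)

18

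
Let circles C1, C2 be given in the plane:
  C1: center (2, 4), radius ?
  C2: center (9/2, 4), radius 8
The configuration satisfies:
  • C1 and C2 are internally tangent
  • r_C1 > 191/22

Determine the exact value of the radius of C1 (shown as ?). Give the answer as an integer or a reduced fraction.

1. [int C1,C2]  r_C1² − 16r_C1 + 231/4 = 0  ⇒  r_C1 = 11/2 or 21/2
2. given r_C1 > 191/22: keep 21/2

21/2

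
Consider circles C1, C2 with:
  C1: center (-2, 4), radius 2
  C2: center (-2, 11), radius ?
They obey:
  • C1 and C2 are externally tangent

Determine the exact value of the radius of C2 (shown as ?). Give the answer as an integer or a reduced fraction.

5

1. [ext C1·C2]  r_C2² + 4r_C2 − 45 = 0  ⇒  r_C2 = 5 (r>0 drops 1)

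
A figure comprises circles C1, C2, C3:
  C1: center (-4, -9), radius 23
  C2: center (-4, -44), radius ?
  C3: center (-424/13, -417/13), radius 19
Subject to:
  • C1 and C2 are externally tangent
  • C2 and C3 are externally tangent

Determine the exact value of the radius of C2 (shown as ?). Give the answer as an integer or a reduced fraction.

12

1. [ext C1·C2]  r_C2² + 46r_C2 − 696 = 0  ⇒  r_C2 = 12 (r>0 drops 1)
2. [ext C2·C3]  r_C2² + 38r_C2 − 600 = 0  ⇒  r_C2 = 12 (r>0 drops 1)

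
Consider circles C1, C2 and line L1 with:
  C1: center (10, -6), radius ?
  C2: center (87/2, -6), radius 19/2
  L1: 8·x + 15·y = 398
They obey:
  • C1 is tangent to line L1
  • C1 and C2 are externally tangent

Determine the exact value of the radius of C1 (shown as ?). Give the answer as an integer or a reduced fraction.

24

1. [C1‖L1]  r_C1² − 576 = 0  ⇒  r_C1 = 24 (r>0 drops 1)
2. [ext C1·C2]  r_C1² + 19r_C1 − 1032 = 0  ⇒  r_C1 = 24 (r>0 drops 1)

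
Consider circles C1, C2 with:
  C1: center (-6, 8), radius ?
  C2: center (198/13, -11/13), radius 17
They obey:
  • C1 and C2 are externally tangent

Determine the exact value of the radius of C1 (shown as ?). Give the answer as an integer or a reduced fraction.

6

1. [ext C1·C2]  r_C1² + 34r_C1 − 240 = 0  ⇒  r_C1 = 6 (r>0 drops 1)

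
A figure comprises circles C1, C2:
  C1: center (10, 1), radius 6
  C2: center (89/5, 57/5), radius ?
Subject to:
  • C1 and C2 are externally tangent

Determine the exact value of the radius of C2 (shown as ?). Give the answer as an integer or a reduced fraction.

1. [ext C1·C2]  r_C2² + 12r_C2 − 133 = 0  ⇒  r_C2 = 7 (r>0 drops 1)

7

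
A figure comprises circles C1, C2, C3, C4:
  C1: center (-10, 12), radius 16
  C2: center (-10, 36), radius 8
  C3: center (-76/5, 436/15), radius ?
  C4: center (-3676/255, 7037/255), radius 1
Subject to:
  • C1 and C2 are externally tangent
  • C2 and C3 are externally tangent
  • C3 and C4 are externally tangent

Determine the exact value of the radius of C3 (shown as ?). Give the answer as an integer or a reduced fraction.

2/3

1. [ext C2·C3]  r_C3² + 16r_C3 − 100/9 = 0  ⇒  r_C3 = 2/3 (r>0 drops 1)
2. [ext C3·C4]  r_C3² + 2r_C3 − 16/9 = 0  ⇒  r_C3 = 2/3 (r>0 drops 1)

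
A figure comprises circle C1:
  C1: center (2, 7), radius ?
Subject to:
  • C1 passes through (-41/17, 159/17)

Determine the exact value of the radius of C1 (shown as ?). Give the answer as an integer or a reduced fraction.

5

1. [C1∋P]  r_C1² − 25 = 0  ⇒  r_C1 = 5 (r>0 drops 1)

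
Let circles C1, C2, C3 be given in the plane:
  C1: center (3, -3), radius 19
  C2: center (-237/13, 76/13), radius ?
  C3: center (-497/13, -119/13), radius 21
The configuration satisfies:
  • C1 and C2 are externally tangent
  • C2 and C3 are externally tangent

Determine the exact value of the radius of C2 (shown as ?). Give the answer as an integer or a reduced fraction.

1. [ext C1·C2]  r_C2² + 38r_C2 − 168 = 0  ⇒  r_C2 = 4 (r>0 drops 1)
2. [ext C2·C3]  r_C2² + 42r_C2 − 184 = 0  ⇒  r_C2 = 4 (r>0 drops 1)

4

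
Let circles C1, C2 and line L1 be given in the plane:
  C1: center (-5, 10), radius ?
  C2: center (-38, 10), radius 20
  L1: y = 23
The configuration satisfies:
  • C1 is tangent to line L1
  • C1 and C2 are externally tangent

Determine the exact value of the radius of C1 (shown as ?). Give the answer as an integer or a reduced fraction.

1. [C1‖L1]  r_C1² − 169 = 0  ⇒  r_C1 = 13 (r>0 drops 1)
2. [ext C1·C2]  r_C1² + 40r_C1 − 689 = 0  ⇒  r_C1 = 13 (r>0 drops 1)

13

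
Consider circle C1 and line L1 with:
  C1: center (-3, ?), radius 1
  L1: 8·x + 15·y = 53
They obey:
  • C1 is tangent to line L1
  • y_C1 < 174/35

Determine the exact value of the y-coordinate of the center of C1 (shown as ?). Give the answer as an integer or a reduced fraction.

1. [C1‖L1]  y_C1² − (154/15)y_C1 + 376/15 = 0  ⇒  y_C1 = 4 or 94/15
2. given y_C1 < 174/35: keep 4

4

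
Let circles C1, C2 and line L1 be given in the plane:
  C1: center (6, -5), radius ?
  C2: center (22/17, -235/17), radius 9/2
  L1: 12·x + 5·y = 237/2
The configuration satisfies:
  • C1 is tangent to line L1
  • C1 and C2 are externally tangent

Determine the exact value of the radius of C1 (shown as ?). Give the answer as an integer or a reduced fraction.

11/2

1. [C1‖L1]  r_C1² − 121/4 = 0  ⇒  r_C1 = 11/2 (r>0 drops 1)
2. [ext C1·C2]  r_C1² + 9r_C1 − 319/4 = 0  ⇒  r_C1 = 11/2 (r>0 drops 1)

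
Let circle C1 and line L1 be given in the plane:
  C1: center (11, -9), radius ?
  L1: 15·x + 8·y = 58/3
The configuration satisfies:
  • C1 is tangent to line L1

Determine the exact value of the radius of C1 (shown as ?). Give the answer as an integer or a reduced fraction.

13/3

1. [C1‖L1]  r_C1² − 169/9 = 0  ⇒  r_C1 = 13/3 (r>0 drops 1)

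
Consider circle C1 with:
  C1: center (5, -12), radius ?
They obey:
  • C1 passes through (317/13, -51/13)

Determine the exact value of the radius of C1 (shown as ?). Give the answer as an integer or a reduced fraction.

21

1. [C1∋P]  r_C1² − 441 = 0  ⇒  r_C1 = 21 (r>0 drops 1)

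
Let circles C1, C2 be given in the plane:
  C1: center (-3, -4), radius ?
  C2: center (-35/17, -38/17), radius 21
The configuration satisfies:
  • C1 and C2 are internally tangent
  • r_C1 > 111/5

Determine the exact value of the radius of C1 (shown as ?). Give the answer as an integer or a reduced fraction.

1. [int C1,C2]  r_C1² − 42r_C1 + 437 = 0  ⇒  r_C1 = 19 or 23
2. given r_C1 > 111/5: keep 23

23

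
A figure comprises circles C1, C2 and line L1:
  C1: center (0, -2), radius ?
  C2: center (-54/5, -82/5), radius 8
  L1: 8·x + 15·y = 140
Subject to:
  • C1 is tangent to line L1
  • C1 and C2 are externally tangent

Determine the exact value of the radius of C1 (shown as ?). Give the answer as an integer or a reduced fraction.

10

1. [C1‖L1]  r_C1² − 100 = 0  ⇒  r_C1 = 10 (r>0 drops 1)
2. [ext C1·C2]  r_C1² + 16r_C1 − 260 = 0  ⇒  r_C1 = 10 (r>0 drops 1)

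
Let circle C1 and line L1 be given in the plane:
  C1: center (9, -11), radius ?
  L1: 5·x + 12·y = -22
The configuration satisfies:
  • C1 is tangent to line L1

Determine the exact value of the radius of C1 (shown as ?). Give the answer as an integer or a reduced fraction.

5

1. [C1‖L1]  r_C1² − 25 = 0  ⇒  r_C1 = 5 (r>0 drops 1)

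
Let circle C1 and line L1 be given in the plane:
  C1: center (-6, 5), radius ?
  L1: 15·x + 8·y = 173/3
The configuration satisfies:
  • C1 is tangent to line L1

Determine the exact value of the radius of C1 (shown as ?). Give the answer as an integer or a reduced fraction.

1. [C1‖L1]  r_C1² − 361/9 = 0  ⇒  r_C1 = 19/3 (r>0 drops 1)

19/3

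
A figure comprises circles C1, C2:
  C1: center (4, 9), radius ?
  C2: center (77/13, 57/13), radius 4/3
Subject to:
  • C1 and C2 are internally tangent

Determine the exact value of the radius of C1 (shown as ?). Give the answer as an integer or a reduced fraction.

19/3

1. [int C1,C2]  r_C1² − (8/3)r_C1 − 209/9 = 0  ⇒  r_C1 = 19/3 (r>0 drops 1)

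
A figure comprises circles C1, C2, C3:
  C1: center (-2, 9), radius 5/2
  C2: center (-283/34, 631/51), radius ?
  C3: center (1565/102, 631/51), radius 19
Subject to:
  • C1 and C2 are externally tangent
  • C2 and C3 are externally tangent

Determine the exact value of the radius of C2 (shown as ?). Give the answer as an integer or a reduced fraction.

1. [ext C1·C2]  r_C2² + 5r_C2 − 406/9 = 0  ⇒  r_C2 = 14/3 (r>0 drops 1)
2. [ext C2·C3]  r_C2² + 38r_C2 − 1792/9 = 0  ⇒  r_C2 = 14/3 (r>0 drops 1)

14/3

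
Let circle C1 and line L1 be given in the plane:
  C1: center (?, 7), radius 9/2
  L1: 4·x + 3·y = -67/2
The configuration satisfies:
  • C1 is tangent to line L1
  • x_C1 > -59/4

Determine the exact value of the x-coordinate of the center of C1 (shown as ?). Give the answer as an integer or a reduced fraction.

1. [C1‖L1]  x_C1² + (109/4)x_C1 + 154 = 0  ⇒  x_C1 = -77/4 or -8
2. given x_C1 > -59/4: keep -8

-8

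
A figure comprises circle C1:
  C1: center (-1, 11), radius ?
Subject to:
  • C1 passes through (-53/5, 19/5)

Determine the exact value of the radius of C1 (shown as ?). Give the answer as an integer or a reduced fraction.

1. [C1∋P]  r_C1² − 144 = 0  ⇒  r_C1 = 12 (r>0 drops 1)

12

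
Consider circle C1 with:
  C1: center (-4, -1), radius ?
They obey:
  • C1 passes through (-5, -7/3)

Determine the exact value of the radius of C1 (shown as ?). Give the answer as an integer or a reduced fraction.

5/3

1. [C1∋P]  r_C1² − 25/9 = 0  ⇒  r_C1 = 5/3 (r>0 drops 1)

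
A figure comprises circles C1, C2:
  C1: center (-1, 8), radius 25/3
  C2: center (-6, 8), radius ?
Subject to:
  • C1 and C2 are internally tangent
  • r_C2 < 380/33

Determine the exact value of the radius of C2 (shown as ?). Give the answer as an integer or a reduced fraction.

1. [int C1,C2]  r_C2² − (50/3)r_C2 + 400/9 = 0  ⇒  r_C2 = 10/3 or 40/3
2. given r_C2 < 380/33: keep 10/3

10/3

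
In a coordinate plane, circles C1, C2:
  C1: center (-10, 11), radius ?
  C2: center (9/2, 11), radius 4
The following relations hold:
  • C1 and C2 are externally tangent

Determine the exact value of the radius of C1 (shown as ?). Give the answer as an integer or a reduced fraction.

1. [ext C1·C2]  r_C1² + 8r_C1 − 777/4 = 0  ⇒  r_C1 = 21/2 (r>0 drops 1)

21/2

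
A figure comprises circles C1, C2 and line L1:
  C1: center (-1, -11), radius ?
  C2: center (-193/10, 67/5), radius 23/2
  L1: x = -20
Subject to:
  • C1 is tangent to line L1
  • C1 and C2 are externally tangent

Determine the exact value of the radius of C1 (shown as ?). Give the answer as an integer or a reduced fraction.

19

1. [C1‖L1]  r_C1² − 361 = 0  ⇒  r_C1 = 19 (r>0 drops 1)
2. [ext C1·C2]  r_C1² + 23r_C1 − 798 = 0  ⇒  r_C1 = 19 (r>0 drops 1)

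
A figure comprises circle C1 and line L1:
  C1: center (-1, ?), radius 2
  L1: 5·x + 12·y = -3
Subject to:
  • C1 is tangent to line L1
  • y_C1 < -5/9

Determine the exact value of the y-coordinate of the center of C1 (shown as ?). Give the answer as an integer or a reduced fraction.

-2

1. [C1‖L1]  y_C1² − (1/3)y_C1 − 14/3 = 0  ⇒  y_C1 = -2 or 7/3
2. given y_C1 < -5/9: keep -2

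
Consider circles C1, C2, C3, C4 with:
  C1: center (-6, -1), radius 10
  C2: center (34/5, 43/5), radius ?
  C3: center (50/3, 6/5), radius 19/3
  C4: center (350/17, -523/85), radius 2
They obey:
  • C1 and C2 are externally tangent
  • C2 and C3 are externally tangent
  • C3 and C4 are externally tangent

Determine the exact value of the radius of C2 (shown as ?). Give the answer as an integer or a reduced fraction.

6

1. [ext C1·C2]  r_C2² + 20r_C2 − 156 = 0  ⇒  r_C2 = 6 (r>0 drops 1)
2. [ext C2·C3]  r_C2² + (38/3)r_C2 − 112 = 0  ⇒  r_C2 = 6 (r>0 drops 1)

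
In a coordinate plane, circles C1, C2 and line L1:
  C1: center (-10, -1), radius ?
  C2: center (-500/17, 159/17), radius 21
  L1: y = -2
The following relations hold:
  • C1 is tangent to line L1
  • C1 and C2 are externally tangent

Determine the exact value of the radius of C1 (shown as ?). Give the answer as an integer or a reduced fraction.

1. [C1‖L1]  r_C1² − 1 = 0  ⇒  r_C1 = 1 (r>0 drops 1)
2. [ext C1·C2]  r_C1² + 42r_C1 − 43 = 0  ⇒  r_C1 = 1 (r>0 drops 1)

1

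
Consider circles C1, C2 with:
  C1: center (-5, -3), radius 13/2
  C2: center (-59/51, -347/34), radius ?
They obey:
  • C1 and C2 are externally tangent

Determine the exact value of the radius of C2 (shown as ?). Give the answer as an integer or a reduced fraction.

1. [ext C1·C2]  r_C2² + 13r_C2 − 220/9 = 0  ⇒  r_C2 = 5/3 (r>0 drops 1)

5/3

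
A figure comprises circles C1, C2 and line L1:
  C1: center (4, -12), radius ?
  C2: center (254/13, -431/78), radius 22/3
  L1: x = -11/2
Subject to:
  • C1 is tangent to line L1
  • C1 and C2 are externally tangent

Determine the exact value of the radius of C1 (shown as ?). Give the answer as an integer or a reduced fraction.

19/2

1. [C1‖L1]  r_C1² − 361/4 = 0  ⇒  r_C1 = 19/2 (r>0 drops 1)
2. [ext C1·C2]  r_C1² + (44/3)r_C1 − 2755/12 = 0  ⇒  r_C1 = 19/2 (r>0 drops 1)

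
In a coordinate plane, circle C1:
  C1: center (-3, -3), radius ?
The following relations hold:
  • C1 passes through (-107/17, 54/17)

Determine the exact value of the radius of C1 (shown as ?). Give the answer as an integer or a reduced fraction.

1. [C1∋P]  r_C1² − 49 = 0  ⇒  r_C1 = 7 (r>0 drops 1)

7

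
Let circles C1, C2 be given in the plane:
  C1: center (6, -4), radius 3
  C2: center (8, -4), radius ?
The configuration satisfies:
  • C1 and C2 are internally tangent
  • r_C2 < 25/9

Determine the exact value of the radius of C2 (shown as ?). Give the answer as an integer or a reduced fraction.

1

1. [int C1,C2]  r_C2² − 6r_C2 + 5 = 0  ⇒  r_C2 = 1 or 5
2. given r_C2 < 25/9: keep 1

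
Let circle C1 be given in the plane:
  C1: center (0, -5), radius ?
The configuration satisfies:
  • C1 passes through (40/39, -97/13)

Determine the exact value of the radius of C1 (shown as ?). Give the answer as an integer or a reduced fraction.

8/3

1. [C1∋P]  r_C1² − 64/9 = 0  ⇒  r_C1 = 8/3 (r>0 drops 1)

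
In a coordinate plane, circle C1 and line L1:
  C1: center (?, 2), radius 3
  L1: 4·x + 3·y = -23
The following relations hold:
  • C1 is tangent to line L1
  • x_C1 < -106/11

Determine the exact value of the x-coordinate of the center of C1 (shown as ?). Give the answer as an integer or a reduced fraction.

1. [C1‖L1]  x_C1² + (29/2)x_C1 + 77/2 = 0  ⇒  x_C1 = -11 or -7/2
2. given x_C1 < -106/11: keep -11

-11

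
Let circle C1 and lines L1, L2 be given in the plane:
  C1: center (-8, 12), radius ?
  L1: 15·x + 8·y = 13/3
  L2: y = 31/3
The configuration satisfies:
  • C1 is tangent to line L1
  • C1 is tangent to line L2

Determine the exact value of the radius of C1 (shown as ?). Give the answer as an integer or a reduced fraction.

5/3

1. [C1‖L1]  r_C1² − 25/9 = 0  ⇒  r_C1 = 5/3 (r>0 drops 1)
2. [C1‖L2]  r_C1² − 25/9 = 0  ⇒  r_C1 = 5/3 (r>0 drops 1)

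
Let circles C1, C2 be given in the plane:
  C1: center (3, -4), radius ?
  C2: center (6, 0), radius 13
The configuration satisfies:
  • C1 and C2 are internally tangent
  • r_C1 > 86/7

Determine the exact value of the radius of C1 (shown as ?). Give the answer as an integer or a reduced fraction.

18

1. [int C1,C2]  r_C1² − 26r_C1 + 144 = 0  ⇒  r_C1 = 8 or 18
2. given r_C1 > 86/7: keep 18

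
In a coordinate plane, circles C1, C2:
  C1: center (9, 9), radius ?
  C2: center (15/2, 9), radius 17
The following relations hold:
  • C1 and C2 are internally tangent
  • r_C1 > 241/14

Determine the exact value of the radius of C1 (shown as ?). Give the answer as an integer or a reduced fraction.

1. [int C1,C2]  r_C1² − 34r_C1 + 1147/4 = 0  ⇒  r_C1 = 31/2 or 37/2
2. given r_C1 > 241/14: keep 37/2

37/2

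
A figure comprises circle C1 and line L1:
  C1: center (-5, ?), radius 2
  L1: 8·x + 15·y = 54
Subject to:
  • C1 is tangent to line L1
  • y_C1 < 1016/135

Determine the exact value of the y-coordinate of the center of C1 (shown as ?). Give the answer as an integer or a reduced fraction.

1. [C1‖L1]  y_C1² − (188/15)y_C1 + 512/15 = 0  ⇒  y_C1 = 4 or 128/15
2. given y_C1 < 1016/135: keep 4

4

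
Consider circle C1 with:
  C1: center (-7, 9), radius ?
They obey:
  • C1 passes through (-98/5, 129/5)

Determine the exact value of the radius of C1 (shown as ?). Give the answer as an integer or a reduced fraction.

1. [C1∋P]  r_C1² − 441 = 0  ⇒  r_C1 = 21 (r>0 drops 1)

21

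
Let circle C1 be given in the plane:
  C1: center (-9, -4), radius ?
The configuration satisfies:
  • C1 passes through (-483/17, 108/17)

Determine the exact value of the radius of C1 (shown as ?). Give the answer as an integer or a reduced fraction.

22

1. [C1∋P]  r_C1² − 484 = 0  ⇒  r_C1 = 22 (r>0 drops 1)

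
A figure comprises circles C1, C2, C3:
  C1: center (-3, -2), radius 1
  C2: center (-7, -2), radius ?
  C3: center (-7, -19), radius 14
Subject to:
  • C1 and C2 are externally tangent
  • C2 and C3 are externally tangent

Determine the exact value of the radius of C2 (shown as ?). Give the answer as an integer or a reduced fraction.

1. [ext C1·C2]  r_C2² + 2r_C2 − 15 = 0  ⇒  r_C2 = 3 (r>0 drops 1)
2. [ext C2·C3]  r_C2² + 28r_C2 − 93 = 0  ⇒  r_C2 = 3 (r>0 drops 1)

3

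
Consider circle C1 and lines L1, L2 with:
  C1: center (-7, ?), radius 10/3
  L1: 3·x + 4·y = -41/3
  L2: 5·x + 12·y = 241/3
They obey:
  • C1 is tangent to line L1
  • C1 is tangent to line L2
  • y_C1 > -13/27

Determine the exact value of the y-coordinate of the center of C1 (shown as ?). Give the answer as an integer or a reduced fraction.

6

1. [C1‖L1]  y_C1² − (11/3)y_C1 − 14 = 0  ⇒  y_C1 = -7/3 or 6
2. [C1‖L2]  y_C1² − (173/9)y_C1 + 238/3 = 0  ⇒  y_C1 = 6 or 119/9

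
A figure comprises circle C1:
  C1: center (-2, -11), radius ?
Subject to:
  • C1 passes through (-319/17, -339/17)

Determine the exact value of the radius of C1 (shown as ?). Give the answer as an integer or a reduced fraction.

19

1. [C1∋P]  r_C1² − 361 = 0  ⇒  r_C1 = 19 (r>0 drops 1)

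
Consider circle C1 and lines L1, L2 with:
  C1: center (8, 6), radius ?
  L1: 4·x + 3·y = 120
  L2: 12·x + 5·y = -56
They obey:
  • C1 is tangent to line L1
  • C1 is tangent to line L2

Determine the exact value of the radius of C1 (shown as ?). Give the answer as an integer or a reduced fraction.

14

1. [C1‖L1]  r_C1² − 196 = 0  ⇒  r_C1 = 14 (r>0 drops 1)
2. [C1‖L2]  r_C1² − 196 = 0  ⇒  r_C1 = 14 (r>0 drops 1)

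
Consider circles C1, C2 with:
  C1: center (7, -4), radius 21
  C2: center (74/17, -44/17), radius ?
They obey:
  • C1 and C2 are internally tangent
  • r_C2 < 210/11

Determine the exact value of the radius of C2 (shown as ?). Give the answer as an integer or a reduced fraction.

18

1. [int C1,C2]  r_C2² − 42r_C2 + 432 = 0  ⇒  r_C2 = 18 or 24
2. given r_C2 < 210/11: keep 18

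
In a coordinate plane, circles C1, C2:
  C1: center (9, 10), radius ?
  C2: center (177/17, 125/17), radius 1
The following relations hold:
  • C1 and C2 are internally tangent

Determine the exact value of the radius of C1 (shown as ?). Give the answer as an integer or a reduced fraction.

4

1. [int C1,C2]  r_C1² − 2r_C1 − 8 = 0  ⇒  r_C1 = 4 (r>0 drops 1)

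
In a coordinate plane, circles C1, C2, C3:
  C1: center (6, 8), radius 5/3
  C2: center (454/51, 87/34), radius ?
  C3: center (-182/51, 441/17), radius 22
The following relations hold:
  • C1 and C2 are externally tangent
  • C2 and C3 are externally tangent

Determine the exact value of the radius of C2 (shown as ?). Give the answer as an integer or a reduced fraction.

9/2

1. [ext C1·C2]  r_C2² + (10/3)r_C2 − 141/4 = 0  ⇒  r_C2 = 9/2 (r>0 drops 1)
2. [ext C2·C3]  r_C2² + 44r_C2 − 873/4 = 0  ⇒  r_C2 = 9/2 (r>0 drops 1)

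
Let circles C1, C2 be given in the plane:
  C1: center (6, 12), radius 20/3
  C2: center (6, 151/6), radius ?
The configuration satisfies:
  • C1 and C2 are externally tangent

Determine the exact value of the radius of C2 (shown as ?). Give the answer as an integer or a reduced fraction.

1. [ext C1·C2]  r_C2² + (40/3)r_C2 − 1547/12 = 0  ⇒  r_C2 = 13/2 (r>0 drops 1)

13/2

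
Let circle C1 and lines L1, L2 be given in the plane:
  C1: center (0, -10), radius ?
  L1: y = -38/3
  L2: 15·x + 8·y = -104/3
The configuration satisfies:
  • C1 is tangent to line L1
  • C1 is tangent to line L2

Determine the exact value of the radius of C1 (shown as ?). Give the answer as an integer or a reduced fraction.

1. [C1‖L1]  r_C1² − 64/9 = 0  ⇒  r_C1 = 8/3 (r>0 drops 1)
2. [C1‖L2]  r_C1² − 64/9 = 0  ⇒  r_C1 = 8/3 (r>0 drops 1)

8/3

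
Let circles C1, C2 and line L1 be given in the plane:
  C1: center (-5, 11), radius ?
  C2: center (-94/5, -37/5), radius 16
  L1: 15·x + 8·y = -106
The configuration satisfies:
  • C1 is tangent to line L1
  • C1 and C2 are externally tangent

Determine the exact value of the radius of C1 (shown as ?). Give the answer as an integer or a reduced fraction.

1. [C1‖L1]  r_C1² − 49 = 0  ⇒  r_C1 = 7 (r>0 drops 1)
2. [ext C1·C2]  r_C1² + 32r_C1 − 273 = 0  ⇒  r_C1 = 7 (r>0 drops 1)

7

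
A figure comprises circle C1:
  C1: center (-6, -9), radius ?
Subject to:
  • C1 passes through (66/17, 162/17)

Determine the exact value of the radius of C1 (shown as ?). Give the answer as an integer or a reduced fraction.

1. [C1∋P]  r_C1² − 441 = 0  ⇒  r_C1 = 21 (r>0 drops 1)

21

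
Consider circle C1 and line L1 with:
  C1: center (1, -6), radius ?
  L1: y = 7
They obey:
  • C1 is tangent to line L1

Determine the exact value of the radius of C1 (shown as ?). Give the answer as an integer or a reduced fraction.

1. [C1‖L1]  r_C1² − 169 = 0  ⇒  r_C1 = 13 (r>0 drops 1)

13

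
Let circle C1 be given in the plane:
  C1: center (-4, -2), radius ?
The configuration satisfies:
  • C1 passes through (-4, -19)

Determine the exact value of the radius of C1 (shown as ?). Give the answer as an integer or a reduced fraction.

1. [C1∋P]  r_C1² − 289 = 0  ⇒  r_C1 = 17 (r>0 drops 1)

17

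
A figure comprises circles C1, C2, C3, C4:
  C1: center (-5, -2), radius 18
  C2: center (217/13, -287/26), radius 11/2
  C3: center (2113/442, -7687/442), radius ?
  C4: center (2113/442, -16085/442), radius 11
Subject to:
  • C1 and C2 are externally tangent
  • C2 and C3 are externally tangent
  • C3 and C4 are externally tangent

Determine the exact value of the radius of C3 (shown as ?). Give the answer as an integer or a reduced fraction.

8

1. [ext C2·C3]  r_C3² + 11r_C3 − 152 = 0  ⇒  r_C3 = 8 (r>0 drops 1)
2. [ext C3·C4]  r_C3² + 22r_C3 − 240 = 0  ⇒  r_C3 = 8 (r>0 drops 1)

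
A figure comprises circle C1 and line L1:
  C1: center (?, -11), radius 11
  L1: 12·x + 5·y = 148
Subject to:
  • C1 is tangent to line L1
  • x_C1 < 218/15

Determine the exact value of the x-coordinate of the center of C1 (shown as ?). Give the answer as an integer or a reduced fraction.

5

1. [C1‖L1]  x_C1² − (203/6)x_C1 + 865/6 = 0  ⇒  x_C1 = 5 or 173/6
2. given x_C1 < 218/15: keep 5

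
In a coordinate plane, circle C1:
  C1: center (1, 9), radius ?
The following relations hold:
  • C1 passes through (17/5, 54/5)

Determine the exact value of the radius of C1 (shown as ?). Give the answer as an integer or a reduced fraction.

3

1. [C1∋P]  r_C1² − 9 = 0  ⇒  r_C1 = 3 (r>0 drops 1)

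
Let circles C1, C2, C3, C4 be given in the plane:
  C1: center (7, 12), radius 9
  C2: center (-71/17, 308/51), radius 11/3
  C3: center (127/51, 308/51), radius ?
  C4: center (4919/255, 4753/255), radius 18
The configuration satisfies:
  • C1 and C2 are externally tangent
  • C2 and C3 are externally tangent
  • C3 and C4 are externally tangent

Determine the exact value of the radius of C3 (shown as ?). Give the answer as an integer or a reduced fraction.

1. [ext C2·C3]  r_C3² + (22/3)r_C3 − 31 = 0  ⇒  r_C3 = 3 (r>0 drops 1)
2. [ext C3·C4]  r_C3² + 36r_C3 − 117 = 0  ⇒  r_C3 = 3 (r>0 drops 1)

3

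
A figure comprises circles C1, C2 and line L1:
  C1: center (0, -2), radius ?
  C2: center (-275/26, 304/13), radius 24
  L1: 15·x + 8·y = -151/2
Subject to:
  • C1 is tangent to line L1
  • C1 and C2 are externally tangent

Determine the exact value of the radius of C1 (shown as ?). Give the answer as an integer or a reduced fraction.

1. [C1‖L1]  r_C1² − 49/4 = 0  ⇒  r_C1 = 7/2 (r>0 drops 1)
2. [ext C1·C2]  r_C1² + 48r_C1 − 721/4 = 0  ⇒  r_C1 = 7/2 (r>0 drops 1)

7/2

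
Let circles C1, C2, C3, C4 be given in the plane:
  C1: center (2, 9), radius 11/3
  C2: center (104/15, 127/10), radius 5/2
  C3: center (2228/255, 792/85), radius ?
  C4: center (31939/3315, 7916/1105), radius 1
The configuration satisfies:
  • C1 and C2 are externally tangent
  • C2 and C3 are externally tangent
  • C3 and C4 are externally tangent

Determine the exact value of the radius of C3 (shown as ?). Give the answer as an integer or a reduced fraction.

1. [ext C2·C3]  r_C3² + 5r_C3 − 76/9 = 0  ⇒  r_C3 = 4/3 (r>0 drops 1)
2. [ext C3·C4]  r_C3² + 2r_C3 − 40/9 = 0  ⇒  r_C3 = 4/3 (r>0 drops 1)

4/3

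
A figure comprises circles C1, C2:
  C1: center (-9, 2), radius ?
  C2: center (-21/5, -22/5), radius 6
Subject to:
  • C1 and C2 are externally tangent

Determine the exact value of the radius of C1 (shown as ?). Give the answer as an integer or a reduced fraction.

2

1. [ext C1·C2]  r_C1² + 12r_C1 − 28 = 0  ⇒  r_C1 = 2 (r>0 drops 1)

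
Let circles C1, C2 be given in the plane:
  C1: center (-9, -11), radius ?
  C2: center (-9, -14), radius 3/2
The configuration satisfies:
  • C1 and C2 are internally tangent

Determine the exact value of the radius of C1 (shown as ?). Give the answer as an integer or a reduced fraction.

1. [int C1,C2]  r_C1² − 3r_C1 − 27/4 = 0  ⇒  r_C1 = 9/2 (r>0 drops 1)

9/2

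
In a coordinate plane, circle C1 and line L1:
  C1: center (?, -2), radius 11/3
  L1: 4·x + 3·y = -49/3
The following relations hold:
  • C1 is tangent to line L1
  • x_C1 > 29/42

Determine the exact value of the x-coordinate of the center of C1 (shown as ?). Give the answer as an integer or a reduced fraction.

2

1. [C1‖L1]  x_C1² + (31/6)x_C1 − 43/3 = 0  ⇒  x_C1 = -43/6 or 2
2. given x_C1 > 29/42: keep 2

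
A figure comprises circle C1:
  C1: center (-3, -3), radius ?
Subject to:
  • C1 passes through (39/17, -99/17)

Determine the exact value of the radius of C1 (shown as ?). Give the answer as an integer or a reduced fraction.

6

1. [C1∋P]  r_C1² − 36 = 0  ⇒  r_C1 = 6 (r>0 drops 1)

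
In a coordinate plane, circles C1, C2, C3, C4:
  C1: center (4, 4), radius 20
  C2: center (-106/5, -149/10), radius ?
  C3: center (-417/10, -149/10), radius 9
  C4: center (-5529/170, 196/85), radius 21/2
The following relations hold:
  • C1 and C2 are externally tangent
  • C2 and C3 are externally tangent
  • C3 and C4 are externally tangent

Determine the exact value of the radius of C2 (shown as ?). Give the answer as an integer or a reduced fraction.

23/2

1. [ext C1·C2]  r_C2² + 40r_C2 − 2369/4 = 0  ⇒  r_C2 = 23/2 (r>0 drops 1)
2. [ext C2·C3]  r_C2² + 18r_C2 − 1357/4 = 0  ⇒  r_C2 = 23/2 (r>0 drops 1)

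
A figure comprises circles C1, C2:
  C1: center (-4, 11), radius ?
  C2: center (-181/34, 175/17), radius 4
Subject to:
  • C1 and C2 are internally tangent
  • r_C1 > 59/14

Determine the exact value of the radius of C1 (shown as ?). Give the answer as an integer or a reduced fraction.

11/2

1. [int C1,C2]  r_C1² − 8r_C1 + 55/4 = 0  ⇒  r_C1 = 5/2 or 11/2
2. given r_C1 > 59/14: keep 11/2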